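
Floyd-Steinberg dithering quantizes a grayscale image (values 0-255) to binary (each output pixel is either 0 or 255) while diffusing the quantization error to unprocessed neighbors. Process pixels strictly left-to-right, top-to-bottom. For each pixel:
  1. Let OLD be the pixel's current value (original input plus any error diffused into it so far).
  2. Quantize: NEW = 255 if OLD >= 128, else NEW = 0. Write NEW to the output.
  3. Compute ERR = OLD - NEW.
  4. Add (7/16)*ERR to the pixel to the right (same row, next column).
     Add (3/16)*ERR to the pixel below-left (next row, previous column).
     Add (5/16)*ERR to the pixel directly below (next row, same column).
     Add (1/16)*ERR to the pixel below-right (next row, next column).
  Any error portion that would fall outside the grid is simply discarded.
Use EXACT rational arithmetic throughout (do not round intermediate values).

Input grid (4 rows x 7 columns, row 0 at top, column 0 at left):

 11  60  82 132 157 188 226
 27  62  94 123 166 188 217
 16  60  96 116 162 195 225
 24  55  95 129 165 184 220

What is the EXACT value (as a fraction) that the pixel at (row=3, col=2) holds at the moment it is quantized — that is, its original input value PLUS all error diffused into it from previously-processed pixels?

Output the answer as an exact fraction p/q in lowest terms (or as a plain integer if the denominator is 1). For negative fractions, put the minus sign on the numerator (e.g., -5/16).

Answer: 135020345021/1073741824

Derivation:
(0,0): OLD=11 → NEW=0, ERR=11
(0,1): OLD=1037/16 → NEW=0, ERR=1037/16
(0,2): OLD=28251/256 → NEW=0, ERR=28251/256
(0,3): OLD=738429/4096 → NEW=255, ERR=-306051/4096
(0,4): OLD=8146795/65536 → NEW=0, ERR=8146795/65536
(0,5): OLD=254159853/1048576 → NEW=255, ERR=-13227027/1048576
(0,6): OLD=3699061627/16777216 → NEW=255, ERR=-579128453/16777216
(1,0): OLD=10903/256 → NEW=0, ERR=10903/256
(1,1): OLD=250401/2048 → NEW=0, ERR=250401/2048
(1,2): OLD=11273397/65536 → NEW=255, ERR=-5438283/65536
(1,3): OLD=24523857/262144 → NEW=0, ERR=24523857/262144
(1,4): OLD=4005399315/16777216 → NEW=255, ERR=-272790765/16777216
(1,5): OLD=23923181187/134217728 → NEW=255, ERR=-10302339453/134217728
(1,6): OLD=369029377869/2147483648 → NEW=255, ERR=-178578952371/2147483648
(2,0): OLD=1711611/32768 → NEW=0, ERR=1711611/32768
(2,1): OLD=113417593/1048576 → NEW=0, ERR=113417593/1048576
(2,2): OLD=2391964843/16777216 → NEW=255, ERR=-1886225237/16777216
(2,3): OLD=11785998867/134217728 → NEW=0, ERR=11785998867/134217728
(2,4): OLD=200565954435/1073741824 → NEW=255, ERR=-73238210685/1073741824
(2,5): OLD=4279972800897/34359738368 → NEW=0, ERR=4279972800897/34359738368
(2,6): OLD=136731152641431/549755813888 → NEW=255, ERR=-3456579900009/549755813888
(3,0): OLD=1016763723/16777216 → NEW=0, ERR=1016763723/16777216
(3,1): OLD=13086186351/134217728 → NEW=0, ERR=13086186351/134217728
(3,2): OLD=135020345021/1073741824 → NEW=0, ERR=135020345021/1073741824
Target (3,2): original=95, with diffused error = 135020345021/1073741824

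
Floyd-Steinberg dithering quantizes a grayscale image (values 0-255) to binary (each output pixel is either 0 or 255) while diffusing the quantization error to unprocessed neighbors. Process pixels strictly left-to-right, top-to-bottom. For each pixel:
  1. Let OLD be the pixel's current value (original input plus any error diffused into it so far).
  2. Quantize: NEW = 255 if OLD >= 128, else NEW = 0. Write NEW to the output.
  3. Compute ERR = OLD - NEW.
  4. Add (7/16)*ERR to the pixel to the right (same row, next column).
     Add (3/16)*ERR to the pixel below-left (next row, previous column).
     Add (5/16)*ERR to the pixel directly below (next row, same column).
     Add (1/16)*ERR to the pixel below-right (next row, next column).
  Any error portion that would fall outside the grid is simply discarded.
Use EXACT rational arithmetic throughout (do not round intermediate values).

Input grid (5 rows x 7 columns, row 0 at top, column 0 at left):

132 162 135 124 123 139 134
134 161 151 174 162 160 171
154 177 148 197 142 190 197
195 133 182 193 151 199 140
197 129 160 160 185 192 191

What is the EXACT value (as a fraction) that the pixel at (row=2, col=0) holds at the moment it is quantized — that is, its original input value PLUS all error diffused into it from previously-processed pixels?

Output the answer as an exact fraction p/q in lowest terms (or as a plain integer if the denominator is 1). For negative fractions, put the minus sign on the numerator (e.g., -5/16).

(0,0): OLD=132 → NEW=255, ERR=-123
(0,1): OLD=1731/16 → NEW=0, ERR=1731/16
(0,2): OLD=46677/256 → NEW=255, ERR=-18603/256
(0,3): OLD=377683/4096 → NEW=0, ERR=377683/4096
(0,4): OLD=10704709/65536 → NEW=255, ERR=-6006971/65536
(0,5): OLD=103703267/1048576 → NEW=0, ERR=103703267/1048576
(0,6): OLD=2974069813/16777216 → NEW=255, ERR=-1304120267/16777216
(1,0): OLD=29657/256 → NEW=0, ERR=29657/256
(1,1): OLD=459119/2048 → NEW=255, ERR=-63121/2048
(1,2): OLD=9100187/65536 → NEW=255, ERR=-7611493/65536
(1,3): OLD=34150783/262144 → NEW=255, ERR=-32695937/262144
(1,4): OLD=1729661725/16777216 → NEW=0, ERR=1729661725/16777216
(1,5): OLD=28951710509/134217728 → NEW=255, ERR=-5273810131/134217728
(1,6): OLD=291412240387/2147483648 → NEW=255, ERR=-256196089853/2147483648
(2,0): OLD=6043189/32768 → NEW=255, ERR=-2312651/32768
Target (2,0): original=154, with diffused error = 6043189/32768

Answer: 6043189/32768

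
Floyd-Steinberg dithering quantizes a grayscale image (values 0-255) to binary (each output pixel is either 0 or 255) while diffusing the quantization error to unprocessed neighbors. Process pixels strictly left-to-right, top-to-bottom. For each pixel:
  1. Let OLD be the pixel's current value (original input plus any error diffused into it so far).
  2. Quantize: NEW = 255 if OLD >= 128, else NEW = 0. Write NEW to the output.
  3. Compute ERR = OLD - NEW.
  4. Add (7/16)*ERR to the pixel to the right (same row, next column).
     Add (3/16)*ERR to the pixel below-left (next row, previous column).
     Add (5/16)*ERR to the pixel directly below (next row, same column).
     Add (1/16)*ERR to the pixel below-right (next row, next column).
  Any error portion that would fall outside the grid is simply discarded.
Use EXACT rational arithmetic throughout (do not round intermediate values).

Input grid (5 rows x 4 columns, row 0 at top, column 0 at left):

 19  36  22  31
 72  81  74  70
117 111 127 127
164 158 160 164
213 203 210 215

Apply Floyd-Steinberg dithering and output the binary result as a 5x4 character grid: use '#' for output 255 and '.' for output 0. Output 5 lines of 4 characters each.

(0,0): OLD=19 → NEW=0, ERR=19
(0,1): OLD=709/16 → NEW=0, ERR=709/16
(0,2): OLD=10595/256 → NEW=0, ERR=10595/256
(0,3): OLD=201141/4096 → NEW=0, ERR=201141/4096
(1,0): OLD=22079/256 → NEW=0, ERR=22079/256
(1,1): OLD=289849/2048 → NEW=255, ERR=-232391/2048
(1,2): OLD=3228717/65536 → NEW=0, ERR=3228717/65536
(1,3): OLD=114804939/1048576 → NEW=0, ERR=114804939/1048576
(2,0): OLD=4019843/32768 → NEW=0, ERR=4019843/32768
(2,1): OLD=150825553/1048576 → NEW=255, ERR=-116561327/1048576
(2,2): OLD=224813141/2097152 → NEW=0, ERR=224813141/2097152
(2,3): OLD=7086473185/33554432 → NEW=255, ERR=-1469906975/33554432
(3,0): OLD=3044954323/16777216 → NEW=255, ERR=-1233235757/16777216
(3,1): OLD=31908920589/268435456 → NEW=0, ERR=31908920589/268435456
(3,2): OLD=989320154611/4294967296 → NEW=255, ERR=-105896505869/4294967296
(3,3): OLD=10048395492389/68719476736 → NEW=255, ERR=-7475071075291/68719476736
(4,0): OLD=911895935255/4294967296 → NEW=255, ERR=-183320725225/4294967296
(4,1): OLD=7293062238277/34359738368 → NEW=255, ERR=-1468671045563/34359738368
(4,2): OLD=187607797170469/1099511627776 → NEW=255, ERR=-92767667912411/1099511627776
(4,3): OLD=2507831132636819/17592186044416 → NEW=255, ERR=-1978176308689261/17592186044416
Row 0: ....
Row 1: .#..
Row 2: .#.#
Row 3: #.##
Row 4: ####

Answer: ....
.#..
.#.#
#.##
####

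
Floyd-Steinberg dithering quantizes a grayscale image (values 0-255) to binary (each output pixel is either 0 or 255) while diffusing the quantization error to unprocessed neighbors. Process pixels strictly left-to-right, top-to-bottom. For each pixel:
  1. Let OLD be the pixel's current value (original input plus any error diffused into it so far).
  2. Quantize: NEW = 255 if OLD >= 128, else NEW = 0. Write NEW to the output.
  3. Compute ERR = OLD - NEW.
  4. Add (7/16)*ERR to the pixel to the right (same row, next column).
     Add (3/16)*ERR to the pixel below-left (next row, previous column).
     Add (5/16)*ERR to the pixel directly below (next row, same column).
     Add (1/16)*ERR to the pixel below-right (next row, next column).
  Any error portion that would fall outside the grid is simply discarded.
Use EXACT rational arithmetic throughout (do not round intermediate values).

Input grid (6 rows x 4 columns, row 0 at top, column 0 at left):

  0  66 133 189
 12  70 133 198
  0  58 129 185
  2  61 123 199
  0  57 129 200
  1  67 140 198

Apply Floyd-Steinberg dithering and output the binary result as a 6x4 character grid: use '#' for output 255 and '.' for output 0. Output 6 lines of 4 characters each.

Answer: ..##
...#
..##
..#.
..##
..#.

Derivation:
(0,0): OLD=0 → NEW=0, ERR=0
(0,1): OLD=66 → NEW=0, ERR=66
(0,2): OLD=1295/8 → NEW=255, ERR=-745/8
(0,3): OLD=18977/128 → NEW=255, ERR=-13663/128
(1,0): OLD=195/8 → NEW=0, ERR=195/8
(1,1): OLD=5365/64 → NEW=0, ERR=5365/64
(1,2): OLD=255353/2048 → NEW=0, ERR=255353/2048
(1,3): OLD=6991775/32768 → NEW=255, ERR=-1364065/32768
(2,0): OLD=23895/1024 → NEW=0, ERR=23895/1024
(2,1): OLD=3909453/32768 → NEW=0, ERR=3909453/32768
(2,2): OLD=14260281/65536 → NEW=255, ERR=-2451399/65536
(2,3): OLD=171357413/1048576 → NEW=255, ERR=-96029467/1048576
(3,0): OLD=16600135/524288 → NEW=0, ERR=16600135/524288
(3,1): OLD=894062937/8388608 → NEW=0, ERR=894062937/8388608
(3,2): OLD=19894438503/134217728 → NEW=255, ERR=-14331082137/134217728
(3,3): OLD=260552346961/2147483648 → NEW=0, ERR=260552346961/2147483648
(4,0): OLD=4010199611/134217728 → NEW=0, ERR=4010199611/134217728
(4,1): OLD=91629694161/1073741824 → NEW=0, ERR=91629694161/1073741824
(4,2): OLD=5579272549521/34359738368 → NEW=255, ERR=-3182460734319/34359738368
(4,3): OLD=104849368367175/549755813888 → NEW=255, ERR=-35338364174265/549755813888
(5,0): OLD=452476936107/17179869184 → NEW=0, ERR=452476936107/17179869184
(5,1): OLD=49308296599213/549755813888 → NEW=0, ERR=49308296599213/549755813888
(5,2): OLD=39466048482679/274877906944 → NEW=255, ERR=-30627817788041/274877906944
(5,3): OLD=1085225776744181/8796093022208 → NEW=0, ERR=1085225776744181/8796093022208
Row 0: ..##
Row 1: ...#
Row 2: ..##
Row 3: ..#.
Row 4: ..##
Row 5: ..#.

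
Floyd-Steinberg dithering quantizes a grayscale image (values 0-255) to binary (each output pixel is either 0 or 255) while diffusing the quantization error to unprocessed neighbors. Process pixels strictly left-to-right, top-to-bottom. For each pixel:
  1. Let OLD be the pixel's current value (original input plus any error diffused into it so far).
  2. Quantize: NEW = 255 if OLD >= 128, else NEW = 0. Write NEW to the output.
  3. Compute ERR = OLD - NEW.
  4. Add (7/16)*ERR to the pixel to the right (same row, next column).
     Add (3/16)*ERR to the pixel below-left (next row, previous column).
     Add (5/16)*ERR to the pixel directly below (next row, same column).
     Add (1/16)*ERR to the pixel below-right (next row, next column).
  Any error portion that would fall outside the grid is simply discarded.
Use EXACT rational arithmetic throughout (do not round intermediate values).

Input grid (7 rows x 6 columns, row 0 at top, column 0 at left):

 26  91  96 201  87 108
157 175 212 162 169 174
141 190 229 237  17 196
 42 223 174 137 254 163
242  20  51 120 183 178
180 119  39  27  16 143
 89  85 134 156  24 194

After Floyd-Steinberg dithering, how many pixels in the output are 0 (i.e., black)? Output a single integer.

(0,0): OLD=26 → NEW=0, ERR=26
(0,1): OLD=819/8 → NEW=0, ERR=819/8
(0,2): OLD=18021/128 → NEW=255, ERR=-14619/128
(0,3): OLD=309315/2048 → NEW=255, ERR=-212925/2048
(0,4): OLD=1360341/32768 → NEW=0, ERR=1360341/32768
(0,5): OLD=66145491/524288 → NEW=0, ERR=66145491/524288
(1,0): OLD=23593/128 → NEW=255, ERR=-9047/128
(1,1): OLD=160031/1024 → NEW=255, ERR=-101089/1024
(1,2): OLD=3932939/32768 → NEW=0, ERR=3932939/32768
(1,3): OLD=23942447/131072 → NEW=255, ERR=-9480913/131072
(1,4): OLD=1404964141/8388608 → NEW=255, ERR=-734130899/8388608
(1,5): OLD=23854854955/134217728 → NEW=255, ERR=-10370665685/134217728
(2,0): OLD=1644997/16384 → NEW=0, ERR=1644997/16384
(2,1): OLD=115953223/524288 → NEW=255, ERR=-17740217/524288
(2,2): OLD=1945916309/8388608 → NEW=255, ERR=-193178731/8388608
(2,3): OLD=13113948973/67108864 → NEW=255, ERR=-3998811347/67108864
(2,4): OLD=-119027060729/2147483648 → NEW=0, ERR=-119027060729/2147483648
(2,5): OLD=4883728530081/34359738368 → NEW=255, ERR=-3878004753759/34359738368
(3,0): OLD=562300405/8388608 → NEW=0, ERR=562300405/8388608
(3,1): OLD=16355070545/67108864 → NEW=255, ERR=-757689775/67108864
(3,2): OLD=79766458947/536870912 → NEW=255, ERR=-57135623613/536870912
(3,3): OLD=2061141942409/34359738368 → NEW=0, ERR=2061141942409/34359738368
(3,4): OLD=65431199897577/274877906944 → NEW=255, ERR=-4662666373143/274877906944
(3,5): OLD=513887262774279/4398046511104 → NEW=0, ERR=513887262774279/4398046511104
(4,0): OLD=280064468283/1073741824 → NEW=255, ERR=6260303163/1073741824
(4,1): OLD=55965033983/17179869184 → NEW=0, ERR=55965033983/17179869184
(4,2): OLD=16333146090317/549755813888 → NEW=0, ERR=16333146090317/549755813888
(4,3): OLD=1248271663871329/8796093022208 → NEW=255, ERR=-994732056791711/8796093022208
(4,4): OLD=21656785265682545/140737488355328 → NEW=255, ERR=-14231274264926095/140737488355328
(4,5): OLD=381036123842326903/2251799813685248 → NEW=255, ERR=-193172828647411337/2251799813685248
(5,0): OLD=50146742604909/274877906944 → NEW=255, ERR=-19947123665811/274877906944
(5,1): OLD=828634457249085/8796093022208 → NEW=0, ERR=828634457249085/8796093022208
(5,2): OLD=4820156430425455/70368744177664 → NEW=0, ERR=4820156430425455/70368744177664
(5,3): OLD=10189683056464053/2251799813685248 → NEW=0, ERR=10189683056464053/2251799813685248
(5,4): OLD=-165610412497040971/4503599627370496 → NEW=0, ERR=-165610412497040971/4503599627370496
(5,5): OLD=6757833996992659641/72057594037927936 → NEW=0, ERR=6757833996992659641/72057594037927936
(6,0): OLD=11820000048841687/140737488355328 → NEW=0, ERR=11820000048841687/140737488355328
(6,1): OLD=359141752350722187/2251799813685248 → NEW=255, ERR=-215067200139016053/2251799813685248
(6,2): OLD=1084078224665322515/9007199254740992 → NEW=0, ERR=1084078224665322515/9007199254740992
(6,3): OLD=29897628121732267111/144115188075855872 → NEW=255, ERR=-6851744837610980249/144115188075855872
(6,4): OLD=22079496055894894983/2305843009213693952 → NEW=0, ERR=22079496055894894983/2305843009213693952
(6,5): OLD=8308354081310910857297/36893488147419103232 → NEW=255, ERR=-1099485396280960466863/36893488147419103232
Output grid:
  Row 0: ..##..  (4 black, running=4)
  Row 1: ##.###  (1 black, running=5)
  Row 2: .###.#  (2 black, running=7)
  Row 3: .##.#.  (3 black, running=10)
  Row 4: #..###  (2 black, running=12)
  Row 5: #.....  (5 black, running=17)
  Row 6: .#.#.#  (3 black, running=20)

Answer: 20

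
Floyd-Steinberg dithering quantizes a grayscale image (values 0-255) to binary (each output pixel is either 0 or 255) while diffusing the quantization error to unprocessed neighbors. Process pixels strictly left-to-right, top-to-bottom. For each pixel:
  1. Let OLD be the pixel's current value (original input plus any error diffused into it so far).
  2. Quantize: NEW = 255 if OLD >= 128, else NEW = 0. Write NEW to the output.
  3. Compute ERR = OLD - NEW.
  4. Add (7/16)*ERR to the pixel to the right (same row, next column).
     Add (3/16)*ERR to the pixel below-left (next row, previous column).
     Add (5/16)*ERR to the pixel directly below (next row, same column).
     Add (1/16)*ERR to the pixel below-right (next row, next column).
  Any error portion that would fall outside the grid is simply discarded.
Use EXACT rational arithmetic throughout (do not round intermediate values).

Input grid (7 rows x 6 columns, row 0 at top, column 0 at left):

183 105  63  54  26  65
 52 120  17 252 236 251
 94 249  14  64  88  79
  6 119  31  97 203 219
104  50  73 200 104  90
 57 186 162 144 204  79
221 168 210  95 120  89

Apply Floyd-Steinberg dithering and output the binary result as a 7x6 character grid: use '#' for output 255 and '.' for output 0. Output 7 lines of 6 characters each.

(0,0): OLD=183 → NEW=255, ERR=-72
(0,1): OLD=147/2 → NEW=0, ERR=147/2
(0,2): OLD=3045/32 → NEW=0, ERR=3045/32
(0,3): OLD=48963/512 → NEW=0, ERR=48963/512
(0,4): OLD=555733/8192 → NEW=0, ERR=555733/8192
(0,5): OLD=12409811/131072 → NEW=0, ERR=12409811/131072
(1,0): OLD=1385/32 → NEW=0, ERR=1385/32
(1,1): OLD=44863/256 → NEW=255, ERR=-20417/256
(1,2): OLD=281547/8192 → NEW=0, ERR=281547/8192
(1,3): OLD=10341183/32768 → NEW=255, ERR=1985343/32768
(1,4): OLD=644740077/2097152 → NEW=255, ERR=109966317/2097152
(1,5): OLD=10326979179/33554432 → NEW=255, ERR=1770599019/33554432
(2,0): OLD=379173/4096 → NEW=0, ERR=379173/4096
(2,1): OLD=35877831/131072 → NEW=255, ERR=2454471/131072
(2,2): OLD=82435797/2097152 → NEW=0, ERR=82435797/2097152
(2,3): OLD=1880909485/16777216 → NEW=0, ERR=1880909485/16777216
(2,4): OLD=89719466695/536870912 → NEW=255, ERR=-47182615865/536870912
(2,5): OLD=518125820385/8589934592 → NEW=0, ERR=518125820385/8589934592
(3,0): OLD=80614005/2097152 → NEW=0, ERR=80614005/2097152
(3,1): OLD=2597538545/16777216 → NEW=255, ERR=-1680651535/16777216
(3,2): OLD=2905635507/134217728 → NEW=0, ERR=2905635507/134217728
(3,3): OLD=1095082683657/8589934592 → NEW=0, ERR=1095082683657/8589934592
(3,4): OLD=17154240094345/68719476736 → NEW=255, ERR=-369226473335/68719476736
(3,5): OLD=252894119154279/1099511627776 → NEW=255, ERR=-27481345928601/1099511627776
(4,0): OLD=26099893019/268435456 → NEW=0, ERR=26099893019/268435456
(4,1): OLD=290747898815/4294967296 → NEW=0, ERR=290747898815/4294967296
(4,2): OLD=17458072014157/137438953472 → NEW=0, ERR=17458072014157/137438953472
(4,3): OLD=650377781821217/2199023255552 → NEW=255, ERR=89626851655457/2199023255552
(4,4): OLD=4342939514537713/35184372088832 → NEW=0, ERR=4342939514537713/35184372088832
(4,5): OLD=76480013106758391/562949953421312 → NEW=255, ERR=-67072225015676169/562949953421312
(5,0): OLD=6877245311917/68719476736 → NEW=0, ERR=6877245311917/68719476736
(5,1): OLD=617556784978109/2199023255552 → NEW=255, ERR=56805854812349/2199023255552
(5,2): OLD=3955949251184719/17592186044416 → NEW=255, ERR=-530058190141361/17592186044416
(5,3): OLD=98312211742363765/562949953421312 → NEW=255, ERR=-45240026380070795/562949953421312
(5,4): OLD=211243927930806541/1125899906842624 → NEW=255, ERR=-75860548314062579/1125899906842624
(5,5): OLD=360365458359083809/18014398509481984 → NEW=0, ERR=360365458359083809/18014398509481984
(6,0): OLD=9046523045975639/35184372088832 → NEW=255, ERR=74508163323479/35184372088832
(6,1): OLD=99982418161886027/562949953421312 → NEW=255, ERR=-43569819960548533/562949953421312
(6,2): OLD=345134003260224947/2251799813685248 → NEW=255, ERR=-229074949229513293/2251799813685248
(6,3): OLD=391399806371098327/36028797018963968 → NEW=0, ERR=391399806371098327/36028797018963968
(6,4): OLD=59044232252588466183/576460752303423488 → NEW=0, ERR=59044232252588466183/576460752303423488
(6,5): OLD=1253007609648847679185/9223372036854775808 → NEW=255, ERR=-1098952259749120151855/9223372036854775808
Row 0: #.....
Row 1: .#.###
Row 2: .#..#.
Row 3: .#..##
Row 4: ...#.#
Row 5: .####.
Row 6: ###..#

Answer: #.....
.#.###
.#..#.
.#..##
...#.#
.####.
###..#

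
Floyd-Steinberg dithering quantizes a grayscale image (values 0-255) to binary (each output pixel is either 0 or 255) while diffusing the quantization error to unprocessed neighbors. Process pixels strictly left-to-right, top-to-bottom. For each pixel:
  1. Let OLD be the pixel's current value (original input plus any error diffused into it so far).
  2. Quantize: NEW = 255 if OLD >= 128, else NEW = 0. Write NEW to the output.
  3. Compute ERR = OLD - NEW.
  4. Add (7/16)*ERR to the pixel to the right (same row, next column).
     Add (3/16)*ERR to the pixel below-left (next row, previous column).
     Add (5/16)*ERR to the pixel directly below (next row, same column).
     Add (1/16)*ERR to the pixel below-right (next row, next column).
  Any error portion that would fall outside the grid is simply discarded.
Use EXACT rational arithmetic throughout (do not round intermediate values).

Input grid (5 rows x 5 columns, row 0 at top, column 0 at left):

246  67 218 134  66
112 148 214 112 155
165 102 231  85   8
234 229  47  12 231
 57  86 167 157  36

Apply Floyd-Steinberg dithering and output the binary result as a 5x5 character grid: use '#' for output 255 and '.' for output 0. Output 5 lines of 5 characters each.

(0,0): OLD=246 → NEW=255, ERR=-9
(0,1): OLD=1009/16 → NEW=0, ERR=1009/16
(0,2): OLD=62871/256 → NEW=255, ERR=-2409/256
(0,3): OLD=532001/4096 → NEW=255, ERR=-512479/4096
(0,4): OLD=738023/65536 → NEW=0, ERR=738023/65536
(1,0): OLD=30979/256 → NEW=0, ERR=30979/256
(1,1): OLD=447125/2048 → NEW=255, ERR=-75115/2048
(1,2): OLD=11501241/65536 → NEW=255, ERR=-5210439/65536
(1,3): OLD=10391621/262144 → NEW=0, ERR=10391621/262144
(1,4): OLD=704820271/4194304 → NEW=255, ERR=-364727249/4194304
(2,0): OLD=6420535/32768 → NEW=255, ERR=-1935305/32768
(2,1): OLD=60141389/1048576 → NEW=0, ERR=60141389/1048576
(2,2): OLD=3965932071/16777216 → NEW=255, ERR=-312258009/16777216
(2,3): OLD=18245927045/268435456 → NEW=0, ERR=18245927045/268435456
(2,4): OLD=56009527907/4294967296 → NEW=0, ERR=56009527907/4294967296
(3,0): OLD=3796643911/16777216 → NEW=255, ERR=-481546169/16777216
(3,1): OLD=30492278587/134217728 → NEW=255, ERR=-3733242053/134217728
(3,2): OLD=194751410169/4294967296 → NEW=0, ERR=194751410169/4294967296
(3,3): OLD=466957286129/8589934592 → NEW=0, ERR=466957286129/8589934592
(3,4): OLD=36161064199445/137438953472 → NEW=255, ERR=1114131064085/137438953472
(4,0): OLD=91944995017/2147483648 → NEW=0, ERR=91944995017/2147483648
(4,1): OLD=7060764612297/68719476736 → NEW=0, ERR=7060764612297/68719476736
(4,2): OLD=257919461874151/1099511627776 → NEW=255, ERR=-22456003208729/1099511627776
(4,3): OLD=2980229356176073/17592186044416 → NEW=255, ERR=-1505778085150007/17592186044416
(4,4): OLD=1262024968540159/281474976710656 → NEW=0, ERR=1262024968540159/281474976710656
Row 0: #.##.
Row 1: .##.#
Row 2: #.#..
Row 3: ##..#
Row 4: ..##.

Answer: #.##.
.##.#
#.#..
##..#
..##.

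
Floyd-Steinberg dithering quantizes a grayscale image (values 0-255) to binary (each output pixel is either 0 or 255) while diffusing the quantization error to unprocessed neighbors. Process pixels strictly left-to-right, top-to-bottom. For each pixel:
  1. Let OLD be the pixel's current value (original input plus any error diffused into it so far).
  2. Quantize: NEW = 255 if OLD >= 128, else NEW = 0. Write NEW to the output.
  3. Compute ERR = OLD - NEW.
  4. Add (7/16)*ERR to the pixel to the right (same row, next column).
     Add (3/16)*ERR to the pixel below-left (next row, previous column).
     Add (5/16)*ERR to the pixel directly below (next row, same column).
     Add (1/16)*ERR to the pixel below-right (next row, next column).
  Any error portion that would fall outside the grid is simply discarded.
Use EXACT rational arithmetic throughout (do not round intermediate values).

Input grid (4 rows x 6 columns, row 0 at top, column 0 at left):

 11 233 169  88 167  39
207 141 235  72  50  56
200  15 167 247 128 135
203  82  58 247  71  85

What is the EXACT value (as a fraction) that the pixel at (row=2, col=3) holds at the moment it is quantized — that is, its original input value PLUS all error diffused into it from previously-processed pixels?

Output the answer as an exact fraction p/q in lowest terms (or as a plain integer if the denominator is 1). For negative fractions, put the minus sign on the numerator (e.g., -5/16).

Answer: 34150104371/134217728

Derivation:
(0,0): OLD=11 → NEW=0, ERR=11
(0,1): OLD=3805/16 → NEW=255, ERR=-275/16
(0,2): OLD=41339/256 → NEW=255, ERR=-23941/256
(0,3): OLD=192861/4096 → NEW=0, ERR=192861/4096
(0,4): OLD=12294539/65536 → NEW=255, ERR=-4417141/65536
(0,5): OLD=9974477/1048576 → NEW=0, ERR=9974477/1048576
(1,0): OLD=53047/256 → NEW=255, ERR=-12233/256
(1,1): OLD=200449/2048 → NEW=0, ERR=200449/2048
(1,2): OLD=16800149/65536 → NEW=255, ERR=88469/65536
(1,3): OLD=18041329/262144 → NEW=0, ERR=18041329/262144
(1,4): OLD=1069942579/16777216 → NEW=0, ERR=1069942579/16777216
(1,5): OLD=22189153653/268435456 → NEW=0, ERR=22189153653/268435456
(2,0): OLD=6665627/32768 → NEW=255, ERR=-1690213/32768
(2,1): OLD=21271257/1048576 → NEW=0, ERR=21271257/1048576
(2,2): OLD=3276897227/16777216 → NEW=255, ERR=-1001292853/16777216
(2,3): OLD=34150104371/134217728 → NEW=255, ERR=-75416269/134217728
Target (2,3): original=247, with diffused error = 34150104371/134217728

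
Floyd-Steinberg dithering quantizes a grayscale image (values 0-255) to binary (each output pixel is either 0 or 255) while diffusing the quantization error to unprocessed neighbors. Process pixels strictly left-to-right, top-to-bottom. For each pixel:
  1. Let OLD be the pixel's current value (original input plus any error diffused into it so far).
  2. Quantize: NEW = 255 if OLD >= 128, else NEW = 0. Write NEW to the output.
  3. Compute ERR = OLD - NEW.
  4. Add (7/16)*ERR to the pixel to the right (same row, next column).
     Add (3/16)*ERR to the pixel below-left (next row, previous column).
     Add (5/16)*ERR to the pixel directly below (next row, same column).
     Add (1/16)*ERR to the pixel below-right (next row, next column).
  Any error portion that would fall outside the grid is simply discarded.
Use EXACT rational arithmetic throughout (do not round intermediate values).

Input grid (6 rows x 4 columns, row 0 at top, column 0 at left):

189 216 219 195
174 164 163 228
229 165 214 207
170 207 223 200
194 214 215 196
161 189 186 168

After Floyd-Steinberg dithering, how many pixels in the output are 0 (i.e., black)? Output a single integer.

Answer: 4

Derivation:
(0,0): OLD=189 → NEW=255, ERR=-66
(0,1): OLD=1497/8 → NEW=255, ERR=-543/8
(0,2): OLD=24231/128 → NEW=255, ERR=-8409/128
(0,3): OLD=340497/2048 → NEW=255, ERR=-181743/2048
(1,0): OLD=18003/128 → NEW=255, ERR=-14637/128
(1,1): OLD=78149/1024 → NEW=0, ERR=78149/1024
(1,2): OLD=5078313/32768 → NEW=255, ERR=-3277527/32768
(1,3): OLD=79902831/524288 → NEW=255, ERR=-53790609/524288
(2,0): OLD=3400903/16384 → NEW=255, ERR=-777017/16384
(2,1): OLD=74553469/524288 → NEW=255, ERR=-59139971/524288
(2,2): OLD=124702577/1048576 → NEW=0, ERR=124702577/1048576
(2,3): OLD=3703014797/16777216 → NEW=255, ERR=-575175283/16777216
(3,0): OLD=1124320727/8388608 → NEW=255, ERR=-1014774313/8388608
(3,1): OLD=18543480969/134217728 → NEW=255, ERR=-15682039671/134217728
(3,2): OLD=419980185719/2147483648 → NEW=255, ERR=-127628144521/2147483648
(3,3): OLD=5865829358529/34359738368 → NEW=255, ERR=-2895903925311/34359738368
(4,0): OLD=288383763659/2147483648 → NEW=255, ERR=-259224566581/2147483648
(4,1): OLD=1820591106657/17179869184 → NEW=0, ERR=1820591106657/17179869184
(4,2): OLD=120773209985729/549755813888 → NEW=255, ERR=-19414522555711/549755813888
(4,3): OLD=1323787455440535/8796093022208 → NEW=255, ERR=-919216265222505/8796093022208
(5,0): OLD=39348133674715/274877906944 → NEW=255, ERR=-30745732596005/274877906944
(5,1): OLD=1398710845206493/8796093022208 → NEW=255, ERR=-844292875456547/8796093022208
(5,2): OLD=527764211011849/4398046511104 → NEW=0, ERR=527764211011849/4398046511104
(5,3): OLD=26125883310857089/140737488355328 → NEW=255, ERR=-9762176219751551/140737488355328
Output grid:
  Row 0: ####  (0 black, running=0)
  Row 1: #.##  (1 black, running=1)
  Row 2: ##.#  (1 black, running=2)
  Row 3: ####  (0 black, running=2)
  Row 4: #.##  (1 black, running=3)
  Row 5: ##.#  (1 black, running=4)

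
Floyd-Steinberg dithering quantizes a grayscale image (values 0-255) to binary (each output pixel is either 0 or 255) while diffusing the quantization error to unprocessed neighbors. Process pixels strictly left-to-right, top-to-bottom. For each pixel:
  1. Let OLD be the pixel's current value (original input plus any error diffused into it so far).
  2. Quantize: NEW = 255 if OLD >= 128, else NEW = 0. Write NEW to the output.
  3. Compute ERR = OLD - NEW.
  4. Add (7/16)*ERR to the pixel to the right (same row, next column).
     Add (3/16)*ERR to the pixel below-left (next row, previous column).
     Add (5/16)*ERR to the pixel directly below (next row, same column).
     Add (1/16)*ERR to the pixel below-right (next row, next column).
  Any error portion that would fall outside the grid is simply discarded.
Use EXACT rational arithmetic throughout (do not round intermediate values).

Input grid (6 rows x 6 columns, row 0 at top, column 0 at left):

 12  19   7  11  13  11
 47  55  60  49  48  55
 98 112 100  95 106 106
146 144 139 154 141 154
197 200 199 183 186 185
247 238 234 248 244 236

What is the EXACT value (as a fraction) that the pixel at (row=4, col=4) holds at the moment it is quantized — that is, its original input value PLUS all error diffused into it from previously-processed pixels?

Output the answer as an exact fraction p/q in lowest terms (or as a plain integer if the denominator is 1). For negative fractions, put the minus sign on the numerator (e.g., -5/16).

(0,0): OLD=12 → NEW=0, ERR=12
(0,1): OLD=97/4 → NEW=0, ERR=97/4
(0,2): OLD=1127/64 → NEW=0, ERR=1127/64
(0,3): OLD=19153/1024 → NEW=0, ERR=19153/1024
(0,4): OLD=347063/16384 → NEW=0, ERR=347063/16384
(0,5): OLD=5313025/262144 → NEW=0, ERR=5313025/262144
(1,0): OLD=3539/64 → NEW=0, ERR=3539/64
(1,1): OLD=46501/512 → NEW=0, ERR=46501/512
(1,2): OLD=1806505/16384 → NEW=0, ERR=1806505/16384
(1,3): OLD=7088133/65536 → NEW=0, ERR=7088133/65536
(1,4): OLD=448401599/4194304 → NEW=0, ERR=448401599/4194304
(1,5): OLD=7343688841/67108864 → NEW=0, ERR=7343688841/67108864
(2,0): OLD=1083879/8192 → NEW=255, ERR=-1005081/8192
(2,1): OLD=29054653/262144 → NEW=0, ERR=29054653/262144
(2,2): OLD=876199479/4194304 → NEW=255, ERR=-193348041/4194304
(2,3): OLD=4548889215/33554432 → NEW=255, ERR=-4007490945/33554432
(2,4): OLD=122873202749/1073741824 → NEW=0, ERR=122873202749/1073741824
(2,5): OLD=3383464469371/17179869184 → NEW=255, ERR=-997402172549/17179869184
(3,0): OLD=538719383/4194304 → NEW=255, ERR=-530828137/4194304
(3,1): OLD=3588803051/33554432 → NEW=0, ERR=3588803051/33554432
(3,2): OLD=41854639617/268435456 → NEW=255, ERR=-26596401663/268435456
(3,3): OLD=1578924566323/17179869184 → NEW=0, ERR=1578924566323/17179869184
(3,4): OLD=27298035590899/137438953472 → NEW=255, ERR=-7748897544461/137438953472
(3,5): OLD=260238981593693/2199023255552 → NEW=0, ERR=260238981593693/2199023255552
(4,0): OLD=95296853337/536870912 → NEW=255, ERR=-41605229223/536870912
(4,1): OLD=1486330146405/8589934592 → NEW=255, ERR=-704103174555/8589934592
(4,2): OLD=42906651367007/274877906944 → NEW=255, ERR=-27187214903713/274877906944
(4,3): OLD=667117871942203/4398046511104 → NEW=255, ERR=-454383988389317/4398046511104
(4,4): OLD=10633713469747371/70368744177664 → NEW=255, ERR=-7310316295556949/70368744177664
Target (4,4): original=186, with diffused error = 10633713469747371/70368744177664

Answer: 10633713469747371/70368744177664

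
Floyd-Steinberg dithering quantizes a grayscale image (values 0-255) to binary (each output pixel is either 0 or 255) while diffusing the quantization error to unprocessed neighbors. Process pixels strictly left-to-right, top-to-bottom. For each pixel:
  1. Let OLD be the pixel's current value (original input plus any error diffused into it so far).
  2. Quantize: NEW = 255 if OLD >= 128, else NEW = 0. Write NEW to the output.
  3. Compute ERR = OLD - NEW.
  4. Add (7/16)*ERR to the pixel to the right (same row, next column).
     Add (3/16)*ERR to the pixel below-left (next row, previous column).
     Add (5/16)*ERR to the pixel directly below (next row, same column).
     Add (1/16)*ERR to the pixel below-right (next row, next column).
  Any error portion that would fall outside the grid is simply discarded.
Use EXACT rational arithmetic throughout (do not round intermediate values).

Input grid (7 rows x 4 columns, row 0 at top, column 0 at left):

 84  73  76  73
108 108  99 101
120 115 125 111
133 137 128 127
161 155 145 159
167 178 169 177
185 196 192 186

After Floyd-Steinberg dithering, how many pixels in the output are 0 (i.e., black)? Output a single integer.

Answer: 13

Derivation:
(0,0): OLD=84 → NEW=0, ERR=84
(0,1): OLD=439/4 → NEW=0, ERR=439/4
(0,2): OLD=7937/64 → NEW=0, ERR=7937/64
(0,3): OLD=130311/1024 → NEW=0, ERR=130311/1024
(1,0): OLD=9909/64 → NEW=255, ERR=-6411/64
(1,1): OLD=65011/512 → NEW=0, ERR=65011/512
(1,2): OLD=3670447/16384 → NEW=255, ERR=-507473/16384
(1,3): OLD=35380985/262144 → NEW=255, ERR=-31465735/262144
(2,0): OLD=921633/8192 → NEW=0, ERR=921633/8192
(2,1): OLD=50287547/262144 → NEW=255, ERR=-16559173/262144
(2,2): OLD=38333047/524288 → NEW=0, ERR=38333047/524288
(2,3): OLD=868570331/8388608 → NEW=0, ERR=868570331/8388608
(3,0): OLD=655626193/4194304 → NEW=255, ERR=-413921327/4194304
(3,1): OLD=6363600463/67108864 → NEW=0, ERR=6363600463/67108864
(3,2): OLD=223123846449/1073741824 → NEW=255, ERR=-50680318671/1073741824
(3,3): OLD=2461472247767/17179869184 → NEW=255, ERR=-1919394394153/17179869184
(4,0): OLD=158849528893/1073741824 → NEW=255, ERR=-114954636227/1073741824
(4,1): OLD=1054640245623/8589934592 → NEW=0, ERR=1054640245623/8589934592
(4,2): OLD=46438732987991/274877906944 → NEW=255, ERR=-23655133282729/274877906944
(4,3): OLD=367177749174417/4398046511104 → NEW=0, ERR=367177749174417/4398046511104
(5,0): OLD=21518040517613/137438953472 → NEW=255, ERR=-13528892617747/137438953472
(5,1): OLD=661796434905435/4398046511104 → NEW=255, ERR=-459705425426085/4398046511104
(5,2): OLD=263233693084579/2199023255552 → NEW=0, ERR=263233693084579/2199023255552
(5,3): OLD=17597946035979055/70368744177664 → NEW=255, ERR=-346083729325265/70368744177664
(6,0): OLD=9474478577750065/70368744177664 → NEW=255, ERR=-8469551187554255/70368744177664
(6,1): OLD=142956730910020839/1125899906842624 → NEW=0, ERR=142956730910020839/1125899906842624
(6,2): OLD=4999043276570518561/18014398509481984 → NEW=255, ERR=405371656652612641/18014398509481984
(6,3): OLD=58161874800999204839/288230376151711744 → NEW=255, ERR=-15336871117687289881/288230376151711744
Output grid:
  Row 0: ....  (4 black, running=4)
  Row 1: #.##  (1 black, running=5)
  Row 2: .#..  (3 black, running=8)
  Row 3: #.##  (1 black, running=9)
  Row 4: #.#.  (2 black, running=11)
  Row 5: ##.#  (1 black, running=12)
  Row 6: #.##  (1 black, running=13)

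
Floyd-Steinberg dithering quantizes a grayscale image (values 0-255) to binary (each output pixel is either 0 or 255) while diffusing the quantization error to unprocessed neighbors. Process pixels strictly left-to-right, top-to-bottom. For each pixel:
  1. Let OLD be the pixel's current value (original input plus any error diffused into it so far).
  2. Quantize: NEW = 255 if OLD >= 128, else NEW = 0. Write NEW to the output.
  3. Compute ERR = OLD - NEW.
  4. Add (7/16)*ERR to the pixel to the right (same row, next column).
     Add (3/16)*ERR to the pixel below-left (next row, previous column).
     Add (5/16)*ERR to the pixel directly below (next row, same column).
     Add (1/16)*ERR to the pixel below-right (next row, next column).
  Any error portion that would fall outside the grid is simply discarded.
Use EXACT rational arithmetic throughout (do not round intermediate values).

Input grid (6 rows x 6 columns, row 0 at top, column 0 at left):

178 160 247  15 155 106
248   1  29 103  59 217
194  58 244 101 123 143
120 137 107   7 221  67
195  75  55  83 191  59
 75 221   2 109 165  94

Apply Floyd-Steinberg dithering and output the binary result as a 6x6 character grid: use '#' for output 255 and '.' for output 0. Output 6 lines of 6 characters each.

Answer: #.#.#.
#..#.#
#.#.#.
.#..#.
#.#.#.
.#..#.

Derivation:
(0,0): OLD=178 → NEW=255, ERR=-77
(0,1): OLD=2021/16 → NEW=0, ERR=2021/16
(0,2): OLD=77379/256 → NEW=255, ERR=12099/256
(0,3): OLD=146133/4096 → NEW=0, ERR=146133/4096
(0,4): OLD=11181011/65536 → NEW=255, ERR=-5530669/65536
(0,5): OLD=72434373/1048576 → NEW=0, ERR=72434373/1048576
(1,0): OLD=63391/256 → NEW=255, ERR=-1889/256
(1,1): OLD=84569/2048 → NEW=0, ERR=84569/2048
(1,2): OLD=5008205/65536 → NEW=0, ERR=5008205/65536
(1,3): OLD=35314185/262144 → NEW=255, ERR=-31532535/262144
(1,4): OLD=-80795589/16777216 → NEW=0, ERR=-80795589/16777216
(1,5): OLD=62063823405/268435456 → NEW=255, ERR=-6387217875/268435456
(2,0): OLD=6535139/32768 → NEW=255, ERR=-1820701/32768
(2,1): OLD=63399665/1048576 → NEW=0, ERR=63399665/1048576
(2,2): OLD=4603003667/16777216 → NEW=255, ERR=324813587/16777216
(2,3): OLD=10167489339/134217728 → NEW=0, ERR=10167489339/134217728
(2,4): OLD=612711211569/4294967296 → NEW=255, ERR=-482505448911/4294967296
(2,5): OLD=5917685930087/68719476736 → NEW=0, ERR=5917685930087/68719476736
(3,0): OLD=1912152755/16777216 → NEW=0, ERR=1912152755/16777216
(3,1): OLD=27637470903/134217728 → NEW=255, ERR=-6588049737/134217728
(3,2): OLD=117637285397/1073741824 → NEW=0, ERR=117637285397/1073741824
(3,3): OLD=4037314554047/68719476736 → NEW=0, ERR=4037314554047/68719476736
(3,4): OLD=127805824017887/549755813888 → NEW=255, ERR=-12381908523553/549755813888
(3,5): OLD=677611612565937/8796093022208 → NEW=0, ERR=677611612565937/8796093022208
(4,0): OLD=475481272349/2147483648 → NEW=255, ERR=-72127057891/2147483648
(4,1): OLD=2495626258425/34359738368 → NEW=0, ERR=2495626258425/34359738368
(4,2): OLD=141794700669467/1099511627776 → NEW=255, ERR=-138580764413413/1099511627776
(4,3): OLD=859240384221607/17592186044416 → NEW=0, ERR=859240384221607/17592186044416
(4,4): OLD=62894520078749719/281474976710656 → NEW=255, ERR=-8881598982467561/281474976710656
(4,5): OLD=305619505984077121/4503599627370496 → NEW=0, ERR=305619505984077121/4503599627370496
(5,0): OLD=42948400185595/549755813888 → NEW=0, ERR=42948400185595/549755813888
(5,1): OLD=4435779572881835/17592186044416 → NEW=255, ERR=-50227868444245/17592186044416
(5,2): OLD=-3509812240891511/140737488355328 → NEW=0, ERR=-3509812240891511/140737488355328
(5,3): OLD=448372746111395059/4503599627370496 → NEW=0, ERR=448372746111395059/4503599627370496
(5,4): OLD=1931801047094179091/9007199254740992 → NEW=255, ERR=-365034762864773869/9007199254740992
(5,5): OLD=13763568231478844143/144115188075855872 → NEW=0, ERR=13763568231478844143/144115188075855872
Row 0: #.#.#.
Row 1: #..#.#
Row 2: #.#.#.
Row 3: .#..#.
Row 4: #.#.#.
Row 5: .#..#.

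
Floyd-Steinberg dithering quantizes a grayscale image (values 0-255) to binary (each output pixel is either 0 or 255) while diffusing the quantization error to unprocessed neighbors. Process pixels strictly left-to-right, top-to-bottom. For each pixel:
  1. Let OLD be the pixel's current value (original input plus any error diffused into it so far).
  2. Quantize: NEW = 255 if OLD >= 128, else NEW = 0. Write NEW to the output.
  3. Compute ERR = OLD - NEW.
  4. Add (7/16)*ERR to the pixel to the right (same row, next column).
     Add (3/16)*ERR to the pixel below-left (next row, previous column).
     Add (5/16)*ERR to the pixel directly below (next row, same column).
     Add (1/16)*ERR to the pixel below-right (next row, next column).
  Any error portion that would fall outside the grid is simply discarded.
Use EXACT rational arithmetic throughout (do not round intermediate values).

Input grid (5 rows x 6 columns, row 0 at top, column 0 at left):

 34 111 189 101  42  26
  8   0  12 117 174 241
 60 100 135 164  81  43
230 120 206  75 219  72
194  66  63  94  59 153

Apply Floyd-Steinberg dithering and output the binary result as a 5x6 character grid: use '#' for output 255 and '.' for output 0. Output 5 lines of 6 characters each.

Answer: ..#...
...###
.#.#..
#.#.#.
#..#.#

Derivation:
(0,0): OLD=34 → NEW=0, ERR=34
(0,1): OLD=1007/8 → NEW=0, ERR=1007/8
(0,2): OLD=31241/128 → NEW=255, ERR=-1399/128
(0,3): OLD=197055/2048 → NEW=0, ERR=197055/2048
(0,4): OLD=2755641/32768 → NEW=0, ERR=2755641/32768
(0,5): OLD=32920975/524288 → NEW=0, ERR=32920975/524288
(1,0): OLD=5405/128 → NEW=0, ERR=5405/128
(1,1): OLD=59275/1024 → NEW=0, ERR=59275/1024
(1,2): OLD=1960103/32768 → NEW=0, ERR=1960103/32768
(1,3): OLD=24683899/131072 → NEW=255, ERR=-8739461/131072
(1,4): OLD=1584573169/8388608 → NEW=255, ERR=-554521871/8388608
(1,5): OLD=31803941447/134217728 → NEW=255, ERR=-2421579193/134217728
(2,0): OLD=1377065/16384 → NEW=0, ERR=1377065/16384
(2,1): OLD=88455699/524288 → NEW=255, ERR=-45237741/524288
(2,2): OLD=898081401/8388608 → NEW=0, ERR=898081401/8388608
(2,3): OLD=12169935217/67108864 → NEW=255, ERR=-4942825103/67108864
(2,4): OLD=44170928723/2147483648 → NEW=0, ERR=44170928723/2147483648
(2,5): OLD=1450981316469/34359738368 → NEW=0, ERR=1450981316469/34359738368
(3,0): OLD=2013997017/8388608 → NEW=255, ERR=-125098023/8388608
(3,1): OLD=7505361701/67108864 → NEW=0, ERR=7505361701/67108864
(3,2): OLD=144516348767/536870912 → NEW=255, ERR=7614266207/536870912
(3,3): OLD=2361749439741/34359738368 → NEW=0, ERR=2361749439741/34359738368
(3,4): OLD=71142330557085/274877906944 → NEW=255, ERR=1048464286365/274877906944
(3,5): OLD=387691730339347/4398046511104 → NEW=0, ERR=387691730339347/4398046511104
(4,0): OLD=225818078039/1073741824 → NEW=255, ERR=-47986087081/1073741824
(4,1): OLD=1428070742955/17179869184 → NEW=0, ERR=1428070742955/17179869184
(4,2): OLD=67992165372689/549755813888 → NEW=0, ERR=67992165372689/549755813888
(4,3): OLD=1505805651189813/8796093022208 → NEW=255, ERR=-737198069473227/8796093022208
(4,4): OLD=6241637851079941/140737488355328 → NEW=0, ERR=6241637851079941/140737488355328
(4,5): OLD=450784327020316931/2251799813685248 → NEW=255, ERR=-123424625469421309/2251799813685248
Row 0: ..#...
Row 1: ...###
Row 2: .#.#..
Row 3: #.#.#.
Row 4: #..#.#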